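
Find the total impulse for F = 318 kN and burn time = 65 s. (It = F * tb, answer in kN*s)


It = 318 * 65 = 20670 kN*s

20670 kN*s


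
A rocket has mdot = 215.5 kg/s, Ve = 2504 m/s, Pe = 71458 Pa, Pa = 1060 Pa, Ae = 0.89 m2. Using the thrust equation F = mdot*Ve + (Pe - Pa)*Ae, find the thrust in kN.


F = 215.5 * 2504 + (71458 - 1060) * 0.89 = 602266.0 N = 602.3 kN

602.3 kN


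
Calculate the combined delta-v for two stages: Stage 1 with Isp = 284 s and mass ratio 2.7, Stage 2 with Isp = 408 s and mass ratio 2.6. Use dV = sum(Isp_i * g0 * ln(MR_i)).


dV1 = 284 * 9.81 * ln(2.7) = 2767.2 m/s
dV2 = 408 * 9.81 * ln(2.6) = 3824.4 m/s
Total dV = 2767.2 + 3824.4 = 6591.6 m/s ~ 6592 m/s

6592 m/s


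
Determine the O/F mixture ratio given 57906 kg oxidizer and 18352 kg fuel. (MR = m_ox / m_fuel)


MR = 57906 / 18352 = 3.16

3.16


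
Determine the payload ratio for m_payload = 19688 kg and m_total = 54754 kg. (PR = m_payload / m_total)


PR = 19688 / 54754 = 0.3596

0.3596


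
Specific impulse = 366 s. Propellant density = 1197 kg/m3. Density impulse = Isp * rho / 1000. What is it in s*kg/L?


rho*Isp = 366 * 1197 / 1000 = 438 s*kg/L

438 s*kg/L


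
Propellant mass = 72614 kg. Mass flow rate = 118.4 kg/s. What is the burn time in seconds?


tb = 72614 / 118.4 = 613.3 s

613.3 s


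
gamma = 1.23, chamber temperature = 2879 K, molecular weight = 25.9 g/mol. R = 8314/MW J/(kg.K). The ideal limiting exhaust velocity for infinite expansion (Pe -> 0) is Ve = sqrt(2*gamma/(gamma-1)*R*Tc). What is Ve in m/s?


R = 8314 / 25.9 = 321.0 J/(kg.K)
Ve = sqrt(2 * 1.23 / (1.23 - 1) * 321.0 * 2879) = 3144 m/s

3144 m/s


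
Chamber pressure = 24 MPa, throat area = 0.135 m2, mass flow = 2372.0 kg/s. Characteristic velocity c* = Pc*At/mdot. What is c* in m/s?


c* = 24e6 * 0.135 / 2372.0 = 1366 m/s

1366 m/s


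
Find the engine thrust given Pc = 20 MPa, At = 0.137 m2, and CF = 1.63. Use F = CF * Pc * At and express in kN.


F = 1.63 * 20e6 * 0.137 = 4.4662e+06 N = 4466.2 kN

4466.2 kN


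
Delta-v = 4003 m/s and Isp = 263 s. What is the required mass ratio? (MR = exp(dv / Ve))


Ve = 263 * 9.81 = 2580.03 m/s
MR = exp(4003 / 2580.03) = 4.719

4.719


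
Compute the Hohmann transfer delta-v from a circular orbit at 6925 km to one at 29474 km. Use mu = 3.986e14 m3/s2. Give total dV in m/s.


V1 = sqrt(mu/r1) = 7586.8 m/s
dV1 = V1*(sqrt(2*r2/(r1+r2)) - 1) = 2068.12 m/s
V2 = sqrt(mu/r2) = 3677.47 m/s
dV2 = V2*(1 - sqrt(2*r1/(r1+r2))) = 1409.02 m/s
Total dV = 3477 m/s

3477 m/s


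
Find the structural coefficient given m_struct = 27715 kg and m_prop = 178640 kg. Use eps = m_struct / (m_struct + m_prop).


eps = 27715 / (27715 + 178640) = 0.1343

0.1343


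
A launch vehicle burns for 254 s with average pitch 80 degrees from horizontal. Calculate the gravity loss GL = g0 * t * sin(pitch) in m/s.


GL = 9.81 * 254 * sin(80 deg) = 2454 m/s

2454 m/s


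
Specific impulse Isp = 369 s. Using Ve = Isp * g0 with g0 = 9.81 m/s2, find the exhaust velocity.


Ve = Isp * g0 = 369 * 9.81 = 3619.9 m/s

3619.9 m/s


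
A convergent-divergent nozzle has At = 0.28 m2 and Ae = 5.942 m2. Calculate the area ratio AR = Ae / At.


AR = 5.942 / 0.28 = 21.2

21.2


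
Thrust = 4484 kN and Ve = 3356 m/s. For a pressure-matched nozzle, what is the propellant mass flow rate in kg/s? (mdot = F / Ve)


mdot = F / Ve = 4484000 / 3356 = 1336.1 kg/s

1336.1 kg/s


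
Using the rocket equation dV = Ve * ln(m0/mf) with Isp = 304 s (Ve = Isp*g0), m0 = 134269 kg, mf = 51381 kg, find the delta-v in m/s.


Ve = 304 * 9.81 = 2982.24 m/s
dV = 2982.24 * ln(134269/51381) = 2865 m/s

2865 m/s


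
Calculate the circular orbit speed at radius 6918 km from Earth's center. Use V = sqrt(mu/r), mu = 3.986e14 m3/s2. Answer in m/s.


V = sqrt(3.986e14 / 6918000) = 7591 m/s

7591 m/s


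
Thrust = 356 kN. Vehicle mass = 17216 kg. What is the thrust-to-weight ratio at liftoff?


TWR = 356000 / (17216 * 9.81) = 2.11

2.11


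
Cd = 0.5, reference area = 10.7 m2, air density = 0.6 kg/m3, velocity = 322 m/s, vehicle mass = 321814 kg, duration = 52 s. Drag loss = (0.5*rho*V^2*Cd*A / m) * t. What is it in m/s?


D = 0.5 * 0.6 * 322^2 * 0.5 * 10.7 = 166412.82 N
a = 166412.82 / 321814 = 0.5171 m/s2
dV = 0.5171 * 52 = 26.9 m/s

26.9 m/s


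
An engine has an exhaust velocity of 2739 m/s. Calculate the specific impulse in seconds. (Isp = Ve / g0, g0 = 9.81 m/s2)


Isp = Ve / g0 = 2739 / 9.81 = 279.2 s

279.2 s


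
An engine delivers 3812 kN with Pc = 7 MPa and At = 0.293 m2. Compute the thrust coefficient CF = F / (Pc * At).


CF = 3812000 / (7e6 * 0.293) = 1.86

1.86


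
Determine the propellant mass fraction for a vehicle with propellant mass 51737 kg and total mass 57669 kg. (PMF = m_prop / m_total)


PMF = 51737 / 57669 = 0.897

0.897


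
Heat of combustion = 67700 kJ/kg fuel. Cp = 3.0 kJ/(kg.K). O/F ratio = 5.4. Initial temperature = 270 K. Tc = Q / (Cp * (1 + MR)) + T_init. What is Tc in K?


Tc = 67700 / (3.0 * (1 + 5.4)) + 270 = 3796 K

3796 K


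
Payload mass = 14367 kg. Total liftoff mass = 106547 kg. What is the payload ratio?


PR = 14367 / 106547 = 0.1348

0.1348


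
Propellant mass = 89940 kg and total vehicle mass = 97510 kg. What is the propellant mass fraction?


PMF = 89940 / 97510 = 0.922

0.922


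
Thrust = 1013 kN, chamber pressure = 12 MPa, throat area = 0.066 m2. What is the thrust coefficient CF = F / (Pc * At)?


CF = 1013000 / (12e6 * 0.066) = 1.28

1.28


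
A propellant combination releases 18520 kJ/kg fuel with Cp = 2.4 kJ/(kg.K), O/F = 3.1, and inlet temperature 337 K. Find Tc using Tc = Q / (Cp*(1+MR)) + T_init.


Tc = 18520 / (2.4 * (1 + 3.1)) + 337 = 2219 K

2219 K


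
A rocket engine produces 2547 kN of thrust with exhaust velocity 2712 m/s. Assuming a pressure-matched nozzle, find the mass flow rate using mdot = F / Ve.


mdot = F / Ve = 2547000 / 2712 = 939.2 kg/s

939.2 kg/s


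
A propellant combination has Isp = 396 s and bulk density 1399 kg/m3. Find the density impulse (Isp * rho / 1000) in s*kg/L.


rho*Isp = 396 * 1399 / 1000 = 554 s*kg/L

554 s*kg/L


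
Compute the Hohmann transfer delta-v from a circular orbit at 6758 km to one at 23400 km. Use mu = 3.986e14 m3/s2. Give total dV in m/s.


V1 = sqrt(mu/r1) = 7679.97 m/s
dV1 = V1*(sqrt(2*r2/(r1+r2)) - 1) = 1887.15 m/s
V2 = sqrt(mu/r2) = 4127.25 m/s
dV2 = V2*(1 - sqrt(2*r1/(r1+r2))) = 1364.23 m/s
Total dV = 3251 m/s

3251 m/s


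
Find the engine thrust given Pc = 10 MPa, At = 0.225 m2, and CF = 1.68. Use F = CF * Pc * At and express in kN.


F = 1.68 * 10e6 * 0.225 = 3.7800e+06 N = 3780.0 kN

3780.0 kN


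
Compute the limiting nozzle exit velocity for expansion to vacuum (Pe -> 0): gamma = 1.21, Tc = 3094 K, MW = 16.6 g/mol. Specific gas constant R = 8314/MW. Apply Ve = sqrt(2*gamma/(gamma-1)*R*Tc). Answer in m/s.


R = 8314 / 16.6 = 500.84 J/(kg.K)
Ve = sqrt(2 * 1.21 / (1.21 - 1) * 500.84 * 3094) = 4226 m/s

4226 m/s


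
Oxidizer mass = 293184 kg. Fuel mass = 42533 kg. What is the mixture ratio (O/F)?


MR = 293184 / 42533 = 6.89

6.89


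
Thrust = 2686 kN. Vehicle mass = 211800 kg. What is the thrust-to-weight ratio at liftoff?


TWR = 2686000 / (211800 * 9.81) = 1.29

1.29


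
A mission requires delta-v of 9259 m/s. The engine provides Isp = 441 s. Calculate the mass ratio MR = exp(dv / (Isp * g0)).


Ve = 441 * 9.81 = 4326.21 m/s
MR = exp(9259 / 4326.21) = 8.501

8.501


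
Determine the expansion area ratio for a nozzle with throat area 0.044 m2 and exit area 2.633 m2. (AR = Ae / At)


AR = 2.633 / 0.044 = 59.8

59.8


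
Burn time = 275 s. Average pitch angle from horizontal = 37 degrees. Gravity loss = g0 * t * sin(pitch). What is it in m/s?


GL = 9.81 * 275 * sin(37 deg) = 1624 m/s

1624 m/s


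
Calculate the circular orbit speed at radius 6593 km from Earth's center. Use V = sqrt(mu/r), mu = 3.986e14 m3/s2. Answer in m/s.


V = sqrt(3.986e14 / 6593000) = 7775 m/s

7775 m/s


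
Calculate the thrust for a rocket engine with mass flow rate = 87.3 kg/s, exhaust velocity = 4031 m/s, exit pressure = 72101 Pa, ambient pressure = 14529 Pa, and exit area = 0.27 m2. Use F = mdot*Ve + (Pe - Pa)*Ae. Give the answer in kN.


F = 87.3 * 4031 + (72101 - 14529) * 0.27 = 367451.0 N = 367.5 kN

367.5 kN


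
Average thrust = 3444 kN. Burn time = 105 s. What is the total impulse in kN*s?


It = 3444 * 105 = 361620 kN*s

361620 kN*s


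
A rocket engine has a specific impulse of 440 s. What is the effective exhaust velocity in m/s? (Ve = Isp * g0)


Ve = Isp * g0 = 440 * 9.81 = 4316.4 m/s

4316.4 m/s


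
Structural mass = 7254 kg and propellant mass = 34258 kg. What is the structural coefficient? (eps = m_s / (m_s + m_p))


eps = 7254 / (7254 + 34258) = 0.1747

0.1747


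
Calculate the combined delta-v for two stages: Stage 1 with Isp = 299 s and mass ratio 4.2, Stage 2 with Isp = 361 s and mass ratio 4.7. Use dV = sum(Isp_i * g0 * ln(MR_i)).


dV1 = 299 * 9.81 * ln(4.2) = 4209.4 m/s
dV2 = 361 * 9.81 * ln(4.7) = 5480.6 m/s
Total dV = 4209.4 + 5480.6 = 9690.0 m/s ~ 9690 m/s

9690 m/s


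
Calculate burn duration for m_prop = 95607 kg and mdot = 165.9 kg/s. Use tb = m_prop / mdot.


tb = 95607 / 165.9 = 576.3 s

576.3 s


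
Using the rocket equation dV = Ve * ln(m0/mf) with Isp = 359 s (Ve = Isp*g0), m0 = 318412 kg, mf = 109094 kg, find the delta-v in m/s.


Ve = 359 * 9.81 = 3521.79 m/s
dV = 3521.79 * ln(318412/109094) = 3772 m/s

3772 m/s


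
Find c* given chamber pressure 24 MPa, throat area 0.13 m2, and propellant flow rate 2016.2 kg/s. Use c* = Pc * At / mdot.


c* = 24e6 * 0.13 / 2016.2 = 1547 m/s

1547 m/s


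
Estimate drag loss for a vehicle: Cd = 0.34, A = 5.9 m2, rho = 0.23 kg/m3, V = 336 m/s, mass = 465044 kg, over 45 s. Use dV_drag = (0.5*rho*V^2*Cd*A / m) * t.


D = 0.5 * 0.23 * 336^2 * 0.34 * 5.9 = 26043.98 N
a = 26043.98 / 465044 = 0.056 m/s2
dV = 0.056 * 45 = 2.5 m/s

2.5 m/s


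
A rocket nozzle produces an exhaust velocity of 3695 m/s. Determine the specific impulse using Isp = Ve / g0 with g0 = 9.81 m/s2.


Isp = Ve / g0 = 3695 / 9.81 = 376.7 s

376.7 s


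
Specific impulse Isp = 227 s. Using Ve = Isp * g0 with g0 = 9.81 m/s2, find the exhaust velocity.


Ve = Isp * g0 = 227 * 9.81 = 2226.9 m/s

2226.9 m/s


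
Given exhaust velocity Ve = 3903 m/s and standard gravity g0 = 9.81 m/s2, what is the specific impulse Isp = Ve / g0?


Isp = Ve / g0 = 3903 / 9.81 = 397.9 s

397.9 s


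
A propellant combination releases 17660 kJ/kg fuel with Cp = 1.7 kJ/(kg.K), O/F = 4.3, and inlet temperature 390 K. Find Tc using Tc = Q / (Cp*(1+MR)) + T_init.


Tc = 17660 / (1.7 * (1 + 4.3)) + 390 = 2350 K

2350 K


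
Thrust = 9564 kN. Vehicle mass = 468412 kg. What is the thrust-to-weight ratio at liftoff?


TWR = 9564000 / (468412 * 9.81) = 2.08

2.08


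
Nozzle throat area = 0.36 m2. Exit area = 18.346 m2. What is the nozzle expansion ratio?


AR = 18.346 / 0.36 = 51.0

51.0


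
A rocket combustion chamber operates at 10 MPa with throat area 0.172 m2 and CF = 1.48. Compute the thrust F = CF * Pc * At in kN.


F = 1.48 * 10e6 * 0.172 = 2.5456e+06 N = 2545.6 kN

2545.6 kN


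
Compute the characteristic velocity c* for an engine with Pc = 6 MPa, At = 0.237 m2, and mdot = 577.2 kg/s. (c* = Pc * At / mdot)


c* = 6e6 * 0.237 / 577.2 = 2464 m/s

2464 m/s


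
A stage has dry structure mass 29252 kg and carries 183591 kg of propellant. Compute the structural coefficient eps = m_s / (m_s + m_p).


eps = 29252 / (29252 + 183591) = 0.1374

0.1374


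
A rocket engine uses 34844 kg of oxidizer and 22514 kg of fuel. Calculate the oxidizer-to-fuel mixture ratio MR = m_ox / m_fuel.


MR = 34844 / 22514 = 1.55

1.55


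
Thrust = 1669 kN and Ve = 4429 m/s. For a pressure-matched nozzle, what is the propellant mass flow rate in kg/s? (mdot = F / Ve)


mdot = F / Ve = 1669000 / 4429 = 376.8 kg/s

376.8 kg/s


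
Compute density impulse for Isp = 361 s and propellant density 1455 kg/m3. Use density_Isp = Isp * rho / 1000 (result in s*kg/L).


rho*Isp = 361 * 1455 / 1000 = 525 s*kg/L

525 s*kg/L


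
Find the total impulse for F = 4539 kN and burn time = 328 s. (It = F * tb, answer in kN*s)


It = 4539 * 328 = 1488792 kN*s

1488792 kN*s


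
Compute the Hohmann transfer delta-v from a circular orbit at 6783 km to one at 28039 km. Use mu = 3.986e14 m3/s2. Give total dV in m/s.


V1 = sqrt(mu/r1) = 7665.8 m/s
dV1 = V1*(sqrt(2*r2/(r1+r2)) - 1) = 2062.28 m/s
V2 = sqrt(mu/r2) = 3770.4 m/s
dV2 = V2*(1 - sqrt(2*r1/(r1+r2))) = 1417.05 m/s
Total dV = 3479 m/s

3479 m/s


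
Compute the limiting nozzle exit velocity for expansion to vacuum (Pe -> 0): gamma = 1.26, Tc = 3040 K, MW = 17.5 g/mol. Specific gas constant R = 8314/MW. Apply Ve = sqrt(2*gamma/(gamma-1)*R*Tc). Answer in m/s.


R = 8314 / 17.5 = 475.09 J/(kg.K)
Ve = sqrt(2 * 1.26 / (1.26 - 1) * 475.09 * 3040) = 3741 m/s

3741 m/s


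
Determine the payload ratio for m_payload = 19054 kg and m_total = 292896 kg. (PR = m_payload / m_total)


PR = 19054 / 292896 = 0.0651

0.0651


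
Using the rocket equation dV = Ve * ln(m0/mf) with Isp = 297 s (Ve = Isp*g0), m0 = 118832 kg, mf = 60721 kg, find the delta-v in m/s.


Ve = 297 * 9.81 = 2913.57 m/s
dV = 2913.57 * ln(118832/60721) = 1956 m/s

1956 m/s


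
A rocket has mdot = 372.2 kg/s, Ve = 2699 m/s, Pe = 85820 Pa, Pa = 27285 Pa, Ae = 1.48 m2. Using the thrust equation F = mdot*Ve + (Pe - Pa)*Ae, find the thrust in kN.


F = 372.2 * 2699 + (85820 - 27285) * 1.48 = 1.0912e+06 N = 1091.2 kN

1091.2 kN


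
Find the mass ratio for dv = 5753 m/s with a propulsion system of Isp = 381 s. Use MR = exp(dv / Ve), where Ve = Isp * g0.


Ve = 381 * 9.81 = 3737.61 m/s
MR = exp(5753 / 3737.61) = 4.661

4.661


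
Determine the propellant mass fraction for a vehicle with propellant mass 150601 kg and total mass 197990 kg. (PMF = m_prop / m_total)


PMF = 150601 / 197990 = 0.761

0.761


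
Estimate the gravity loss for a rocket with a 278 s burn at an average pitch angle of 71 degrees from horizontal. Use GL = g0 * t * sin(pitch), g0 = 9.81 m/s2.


GL = 9.81 * 278 * sin(71 deg) = 2579 m/s

2579 m/s


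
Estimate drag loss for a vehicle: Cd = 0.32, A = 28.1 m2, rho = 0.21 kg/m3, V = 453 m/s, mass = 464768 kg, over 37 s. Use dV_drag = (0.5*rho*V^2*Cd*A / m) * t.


D = 0.5 * 0.21 * 453^2 * 0.32 * 28.1 = 193750.13 N
a = 193750.13 / 464768 = 0.4169 m/s2
dV = 0.4169 * 37 = 15.4 m/s

15.4 m/s


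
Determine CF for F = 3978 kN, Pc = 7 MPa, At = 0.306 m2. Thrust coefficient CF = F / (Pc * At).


CF = 3978000 / (7e6 * 0.306) = 1.86

1.86


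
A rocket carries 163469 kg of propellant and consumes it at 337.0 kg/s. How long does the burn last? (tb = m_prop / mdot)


tb = 163469 / 337.0 = 485.1 s

485.1 s


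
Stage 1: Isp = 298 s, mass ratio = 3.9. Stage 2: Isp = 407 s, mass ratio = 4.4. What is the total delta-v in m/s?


dV1 = 298 * 9.81 * ln(3.9) = 3978.7 m/s
dV2 = 407 * 9.81 * ln(4.4) = 5915.6 m/s
Total dV = 3978.7 + 5915.6 = 9894.3 m/s ~ 9894 m/s

9894 m/s


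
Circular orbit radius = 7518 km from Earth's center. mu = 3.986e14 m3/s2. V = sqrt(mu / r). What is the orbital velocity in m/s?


V = sqrt(3.986e14 / 7518000) = 7281 m/s

7281 m/s


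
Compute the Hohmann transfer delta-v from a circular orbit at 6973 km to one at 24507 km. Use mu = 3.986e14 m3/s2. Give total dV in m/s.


V1 = sqrt(mu/r1) = 7560.64 m/s
dV1 = V1*(sqrt(2*r2/(r1+r2)) - 1) = 1873.48 m/s
V2 = sqrt(mu/r2) = 4032.96 m/s
dV2 = V2*(1 - sqrt(2*r1/(r1+r2))) = 1348.66 m/s
Total dV = 3222 m/s

3222 m/s


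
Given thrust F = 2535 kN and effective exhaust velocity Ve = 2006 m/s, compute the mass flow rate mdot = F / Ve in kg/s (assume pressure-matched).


mdot = F / Ve = 2535000 / 2006 = 1263.7 kg/s

1263.7 kg/s


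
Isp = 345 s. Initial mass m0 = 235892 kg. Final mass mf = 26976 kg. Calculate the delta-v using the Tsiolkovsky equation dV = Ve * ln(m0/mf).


Ve = 345 * 9.81 = 3384.45 m/s
dV = 3384.45 * ln(235892/26976) = 7339 m/s

7339 m/s


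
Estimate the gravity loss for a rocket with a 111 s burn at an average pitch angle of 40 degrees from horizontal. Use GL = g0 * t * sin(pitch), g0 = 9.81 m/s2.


GL = 9.81 * 111 * sin(40 deg) = 700 m/s

700 m/s


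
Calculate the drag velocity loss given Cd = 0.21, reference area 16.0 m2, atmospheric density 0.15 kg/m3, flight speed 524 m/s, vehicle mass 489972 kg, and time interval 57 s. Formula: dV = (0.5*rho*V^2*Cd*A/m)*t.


D = 0.5 * 0.15 * 524^2 * 0.21 * 16.0 = 69193.15 N
a = 69193.15 / 489972 = 0.1412 m/s2
dV = 0.1412 * 57 = 8.0 m/s

8.0 m/s


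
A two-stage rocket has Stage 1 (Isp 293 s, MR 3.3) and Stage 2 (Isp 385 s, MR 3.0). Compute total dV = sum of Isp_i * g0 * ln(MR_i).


dV1 = 293 * 9.81 * ln(3.3) = 3431.7 m/s
dV2 = 385 * 9.81 * ln(3.0) = 4149.3 m/s
Total dV = 3431.7 + 4149.3 = 7581.0 m/s ~ 7581 m/s

7581 m/s


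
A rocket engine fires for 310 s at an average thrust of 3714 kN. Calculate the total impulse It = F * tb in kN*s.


It = 3714 * 310 = 1151340 kN*s

1151340 kN*s


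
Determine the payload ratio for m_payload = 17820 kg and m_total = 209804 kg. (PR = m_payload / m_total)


PR = 17820 / 209804 = 0.0849

0.0849


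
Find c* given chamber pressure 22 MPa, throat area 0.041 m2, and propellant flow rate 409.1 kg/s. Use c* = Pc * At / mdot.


c* = 22e6 * 0.041 / 409.1 = 2205 m/s

2205 m/s


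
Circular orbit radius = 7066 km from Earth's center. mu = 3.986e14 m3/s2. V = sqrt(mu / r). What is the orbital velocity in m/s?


V = sqrt(3.986e14 / 7066000) = 7511 m/s

7511 m/s


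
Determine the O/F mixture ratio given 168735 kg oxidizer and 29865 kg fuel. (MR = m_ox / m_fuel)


MR = 168735 / 29865 = 5.65

5.65


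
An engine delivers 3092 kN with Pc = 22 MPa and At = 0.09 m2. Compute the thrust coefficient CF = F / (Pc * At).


CF = 3092000 / (22e6 * 0.09) = 1.56

1.56


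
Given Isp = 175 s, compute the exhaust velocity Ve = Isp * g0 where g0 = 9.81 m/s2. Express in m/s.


Ve = Isp * g0 = 175 * 9.81 = 1716.8 m/s

1716.8 m/s


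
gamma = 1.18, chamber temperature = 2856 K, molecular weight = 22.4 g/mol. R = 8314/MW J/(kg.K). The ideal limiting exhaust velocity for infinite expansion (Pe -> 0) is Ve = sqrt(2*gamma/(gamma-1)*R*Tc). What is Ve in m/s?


R = 8314 / 22.4 = 371.16 J/(kg.K)
Ve = sqrt(2 * 1.18 / (1.18 - 1) * 371.16 * 2856) = 3728 m/s

3728 m/s


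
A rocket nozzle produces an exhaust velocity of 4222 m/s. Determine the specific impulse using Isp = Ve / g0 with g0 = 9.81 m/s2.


Isp = Ve / g0 = 4222 / 9.81 = 430.4 s

430.4 s


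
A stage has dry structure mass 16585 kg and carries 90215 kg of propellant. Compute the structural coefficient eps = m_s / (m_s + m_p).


eps = 16585 / (16585 + 90215) = 0.1553

0.1553


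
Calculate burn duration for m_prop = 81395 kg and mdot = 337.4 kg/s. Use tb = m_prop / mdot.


tb = 81395 / 337.4 = 241.2 s

241.2 s


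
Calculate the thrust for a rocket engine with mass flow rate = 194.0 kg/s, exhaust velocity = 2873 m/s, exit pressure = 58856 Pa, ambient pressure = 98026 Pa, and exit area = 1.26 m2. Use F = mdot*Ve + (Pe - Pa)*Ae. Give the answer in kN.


F = 194.0 * 2873 + (58856 - 98026) * 1.26 = 508008.0 N = 508.0 kN

508.0 kN


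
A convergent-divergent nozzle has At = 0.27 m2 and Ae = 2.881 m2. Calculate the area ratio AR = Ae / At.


AR = 2.881 / 0.27 = 10.7

10.7


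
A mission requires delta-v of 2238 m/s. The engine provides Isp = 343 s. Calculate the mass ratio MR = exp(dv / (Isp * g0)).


Ve = 343 * 9.81 = 3364.83 m/s
MR = exp(2238 / 3364.83) = 1.945

1.945


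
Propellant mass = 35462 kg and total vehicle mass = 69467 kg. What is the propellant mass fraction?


PMF = 35462 / 69467 = 0.51

0.51


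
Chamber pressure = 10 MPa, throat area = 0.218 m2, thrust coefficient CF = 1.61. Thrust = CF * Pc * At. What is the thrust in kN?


F = 1.61 * 10e6 * 0.218 = 3.5098e+06 N = 3509.8 kN

3509.8 kN


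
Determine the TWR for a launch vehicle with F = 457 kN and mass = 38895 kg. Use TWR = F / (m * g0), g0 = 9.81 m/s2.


TWR = 457000 / (38895 * 9.81) = 1.2

1.2


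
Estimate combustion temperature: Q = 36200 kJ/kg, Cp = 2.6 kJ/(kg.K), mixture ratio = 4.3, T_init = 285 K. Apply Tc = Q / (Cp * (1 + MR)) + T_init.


Tc = 36200 / (2.6 * (1 + 4.3)) + 285 = 2912 K

2912 K


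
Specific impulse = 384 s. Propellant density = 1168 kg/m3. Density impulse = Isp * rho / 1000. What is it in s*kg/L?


rho*Isp = 384 * 1168 / 1000 = 449 s*kg/L

449 s*kg/L


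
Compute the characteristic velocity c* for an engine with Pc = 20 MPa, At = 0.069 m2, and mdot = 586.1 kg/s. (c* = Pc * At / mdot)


c* = 20e6 * 0.069 / 586.1 = 2355 m/s

2355 m/s


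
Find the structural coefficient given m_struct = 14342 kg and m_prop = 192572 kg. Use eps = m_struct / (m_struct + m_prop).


eps = 14342 / (14342 + 192572) = 0.0693

0.0693


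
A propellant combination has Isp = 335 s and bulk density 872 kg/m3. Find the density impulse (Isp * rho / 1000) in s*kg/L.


rho*Isp = 335 * 872 / 1000 = 292 s*kg/L

292 s*kg/L


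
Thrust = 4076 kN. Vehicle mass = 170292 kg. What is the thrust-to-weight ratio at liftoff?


TWR = 4076000 / (170292 * 9.81) = 2.44

2.44


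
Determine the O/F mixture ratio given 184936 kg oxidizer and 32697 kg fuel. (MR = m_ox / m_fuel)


MR = 184936 / 32697 = 5.66

5.66


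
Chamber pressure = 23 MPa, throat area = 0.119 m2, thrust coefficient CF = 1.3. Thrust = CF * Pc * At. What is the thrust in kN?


F = 1.3 * 23e6 * 0.119 = 3.5581e+06 N = 3558.1 kN

3558.1 kN


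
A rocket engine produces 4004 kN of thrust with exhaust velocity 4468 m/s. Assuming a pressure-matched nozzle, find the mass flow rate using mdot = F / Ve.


mdot = F / Ve = 4004000 / 4468 = 896.2 kg/s

896.2 kg/s


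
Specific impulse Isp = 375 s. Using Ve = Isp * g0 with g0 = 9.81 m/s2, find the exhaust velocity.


Ve = Isp * g0 = 375 * 9.81 = 3678.8 m/s

3678.8 m/s


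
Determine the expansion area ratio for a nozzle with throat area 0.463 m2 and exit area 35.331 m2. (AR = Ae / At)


AR = 35.331 / 0.463 = 76.3

76.3


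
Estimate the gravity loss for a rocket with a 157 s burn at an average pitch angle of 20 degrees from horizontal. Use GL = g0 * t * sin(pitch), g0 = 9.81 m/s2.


GL = 9.81 * 157 * sin(20 deg) = 527 m/s

527 m/s


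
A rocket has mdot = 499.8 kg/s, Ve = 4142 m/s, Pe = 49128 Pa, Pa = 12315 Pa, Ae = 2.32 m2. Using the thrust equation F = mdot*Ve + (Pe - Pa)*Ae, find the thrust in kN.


F = 499.8 * 4142 + (49128 - 12315) * 2.32 = 2.1556e+06 N = 2155.6 kN

2155.6 kN


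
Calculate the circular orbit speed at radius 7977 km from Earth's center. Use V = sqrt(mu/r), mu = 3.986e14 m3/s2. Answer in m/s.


V = sqrt(3.986e14 / 7977000) = 7069 m/s

7069 m/s


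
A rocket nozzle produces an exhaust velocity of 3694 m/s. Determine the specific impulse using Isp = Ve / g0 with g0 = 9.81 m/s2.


Isp = Ve / g0 = 3694 / 9.81 = 376.6 s

376.6 s


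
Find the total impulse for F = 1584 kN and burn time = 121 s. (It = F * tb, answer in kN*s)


It = 1584 * 121 = 191664 kN*s

191664 kN*s


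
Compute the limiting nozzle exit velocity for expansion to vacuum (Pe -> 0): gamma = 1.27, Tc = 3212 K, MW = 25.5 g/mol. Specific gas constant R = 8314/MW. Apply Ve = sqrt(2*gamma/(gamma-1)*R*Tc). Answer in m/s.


R = 8314 / 25.5 = 326.04 J/(kg.K)
Ve = sqrt(2 * 1.27 / (1.27 - 1) * 326.04 * 3212) = 3139 m/s

3139 m/s


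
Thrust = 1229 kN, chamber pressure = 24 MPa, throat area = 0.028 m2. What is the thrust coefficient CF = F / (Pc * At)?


CF = 1229000 / (24e6 * 0.028) = 1.83

1.83


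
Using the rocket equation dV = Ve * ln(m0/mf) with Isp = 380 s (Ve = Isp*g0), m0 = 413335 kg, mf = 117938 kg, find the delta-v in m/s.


Ve = 380 * 9.81 = 3727.8 m/s
dV = 3727.8 * ln(413335/117938) = 4675 m/s

4675 m/s


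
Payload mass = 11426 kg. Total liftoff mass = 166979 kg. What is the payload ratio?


PR = 11426 / 166979 = 0.0684

0.0684


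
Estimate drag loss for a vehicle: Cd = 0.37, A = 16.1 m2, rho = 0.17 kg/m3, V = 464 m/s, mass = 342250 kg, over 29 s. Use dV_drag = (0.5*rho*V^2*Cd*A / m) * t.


D = 0.5 * 0.17 * 464^2 * 0.37 * 16.1 = 109014.05 N
a = 109014.05 / 342250 = 0.3185 m/s2
dV = 0.3185 * 29 = 9.2 m/s

9.2 m/s


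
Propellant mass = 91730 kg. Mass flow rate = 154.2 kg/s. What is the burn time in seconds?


tb = 91730 / 154.2 = 594.9 s

594.9 s


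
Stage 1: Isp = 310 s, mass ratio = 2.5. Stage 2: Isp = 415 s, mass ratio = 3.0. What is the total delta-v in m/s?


dV1 = 310 * 9.81 * ln(2.5) = 2786.5 m/s
dV2 = 415 * 9.81 * ln(3.0) = 4472.6 m/s
Total dV = 2786.5 + 4472.6 = 7259.1 m/s ~ 7259 m/s

7259 m/s


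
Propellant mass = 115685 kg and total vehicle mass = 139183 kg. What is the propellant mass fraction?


PMF = 115685 / 139183 = 0.831

0.831


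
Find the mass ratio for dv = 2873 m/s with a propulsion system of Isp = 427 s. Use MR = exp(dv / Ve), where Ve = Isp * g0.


Ve = 427 * 9.81 = 4188.87 m/s
MR = exp(2873 / 4188.87) = 1.985

1.985


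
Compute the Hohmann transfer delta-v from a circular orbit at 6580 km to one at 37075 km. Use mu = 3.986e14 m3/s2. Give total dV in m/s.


V1 = sqrt(mu/r1) = 7783.16 m/s
dV1 = V1*(sqrt(2*r2/(r1+r2)) - 1) = 2360.5 m/s
V2 = sqrt(mu/r2) = 3278.9 m/s
dV2 = V2*(1 - sqrt(2*r1/(r1+r2))) = 1478.62 m/s
Total dV = 3839 m/s

3839 m/s


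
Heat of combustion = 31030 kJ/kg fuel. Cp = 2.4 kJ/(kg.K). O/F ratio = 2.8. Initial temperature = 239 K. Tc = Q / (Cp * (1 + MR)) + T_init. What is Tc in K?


Tc = 31030 / (2.4 * (1 + 2.8)) + 239 = 3641 K

3641 K


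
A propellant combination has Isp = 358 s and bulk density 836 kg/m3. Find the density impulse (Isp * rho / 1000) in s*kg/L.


rho*Isp = 358 * 836 / 1000 = 299 s*kg/L

299 s*kg/L


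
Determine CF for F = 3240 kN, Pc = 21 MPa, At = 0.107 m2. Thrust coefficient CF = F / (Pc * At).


CF = 3240000 / (21e6 * 0.107) = 1.44

1.44


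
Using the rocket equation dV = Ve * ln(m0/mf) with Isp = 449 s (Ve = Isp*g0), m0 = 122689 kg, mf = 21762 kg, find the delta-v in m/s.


Ve = 449 * 9.81 = 4404.69 m/s
dV = 4404.69 * ln(122689/21762) = 7618 m/s

7618 m/s


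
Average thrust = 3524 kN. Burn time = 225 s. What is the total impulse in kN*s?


It = 3524 * 225 = 792900 kN*s

792900 kN*s


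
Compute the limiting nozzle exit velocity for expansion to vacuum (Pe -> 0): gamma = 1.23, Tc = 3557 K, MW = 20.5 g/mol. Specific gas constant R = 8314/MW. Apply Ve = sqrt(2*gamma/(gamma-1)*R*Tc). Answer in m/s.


R = 8314 / 20.5 = 405.56 J/(kg.K)
Ve = sqrt(2 * 1.23 / (1.23 - 1) * 405.56 * 3557) = 3928 m/s

3928 m/s


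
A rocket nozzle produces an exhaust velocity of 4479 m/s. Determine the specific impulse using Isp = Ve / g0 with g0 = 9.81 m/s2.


Isp = Ve / g0 = 4479 / 9.81 = 456.6 s

456.6 s


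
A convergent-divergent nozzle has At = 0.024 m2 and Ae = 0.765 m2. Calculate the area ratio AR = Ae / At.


AR = 0.765 / 0.024 = 31.9

31.9


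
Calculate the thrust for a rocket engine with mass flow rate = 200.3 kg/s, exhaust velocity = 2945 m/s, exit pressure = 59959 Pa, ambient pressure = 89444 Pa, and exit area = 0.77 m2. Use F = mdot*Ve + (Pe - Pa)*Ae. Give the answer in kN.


F = 200.3 * 2945 + (59959 - 89444) * 0.77 = 567180.0 N = 567.2 kN

567.2 kN


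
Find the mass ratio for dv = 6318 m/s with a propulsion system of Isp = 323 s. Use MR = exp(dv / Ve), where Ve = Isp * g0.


Ve = 323 * 9.81 = 3168.63 m/s
MR = exp(6318 / 3168.63) = 7.344

7.344


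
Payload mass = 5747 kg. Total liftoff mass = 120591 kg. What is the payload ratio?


PR = 5747 / 120591 = 0.0477

0.0477


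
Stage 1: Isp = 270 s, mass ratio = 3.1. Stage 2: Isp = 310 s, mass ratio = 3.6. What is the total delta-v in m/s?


dV1 = 270 * 9.81 * ln(3.1) = 2996.7 m/s
dV2 = 310 * 9.81 * ln(3.6) = 3895.4 m/s
Total dV = 2996.7 + 3895.4 = 6892.1 m/s ~ 6892 m/s

6892 m/s


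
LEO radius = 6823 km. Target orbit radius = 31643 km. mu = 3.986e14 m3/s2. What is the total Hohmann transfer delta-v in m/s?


V1 = sqrt(mu/r1) = 7643.3 m/s
dV1 = V1*(sqrt(2*r2/(r1+r2)) - 1) = 2160.54 m/s
V2 = sqrt(mu/r2) = 3549.19 m/s
dV2 = V2*(1 - sqrt(2*r1/(r1+r2))) = 1435.25 m/s
Total dV = 3596 m/s

3596 m/s


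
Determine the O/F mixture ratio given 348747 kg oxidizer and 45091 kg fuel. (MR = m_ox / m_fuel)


MR = 348747 / 45091 = 7.73

7.73


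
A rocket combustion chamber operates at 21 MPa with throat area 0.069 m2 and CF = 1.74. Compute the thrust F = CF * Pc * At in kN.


F = 1.74 * 21e6 * 0.069 = 2.5213e+06 N = 2521.3 kN

2521.3 kN


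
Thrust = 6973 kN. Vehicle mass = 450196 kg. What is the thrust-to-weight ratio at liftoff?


TWR = 6973000 / (450196 * 9.81) = 1.58

1.58


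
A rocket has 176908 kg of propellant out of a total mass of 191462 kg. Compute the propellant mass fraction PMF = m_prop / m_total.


PMF = 176908 / 191462 = 0.924

0.924


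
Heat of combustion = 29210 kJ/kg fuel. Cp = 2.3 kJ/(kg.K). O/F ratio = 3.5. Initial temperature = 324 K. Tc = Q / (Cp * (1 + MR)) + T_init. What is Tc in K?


Tc = 29210 / (2.3 * (1 + 3.5)) + 324 = 3146 K

3146 K


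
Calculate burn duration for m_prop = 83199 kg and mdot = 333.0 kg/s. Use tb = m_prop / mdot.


tb = 83199 / 333.0 = 249.8 s

249.8 s


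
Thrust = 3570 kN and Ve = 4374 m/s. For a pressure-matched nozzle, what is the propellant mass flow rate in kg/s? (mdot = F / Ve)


mdot = F / Ve = 3570000 / 4374 = 816.2 kg/s

816.2 kg/s


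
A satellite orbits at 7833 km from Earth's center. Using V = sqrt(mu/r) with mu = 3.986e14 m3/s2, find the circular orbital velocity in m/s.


V = sqrt(3.986e14 / 7833000) = 7134 m/s

7134 m/s


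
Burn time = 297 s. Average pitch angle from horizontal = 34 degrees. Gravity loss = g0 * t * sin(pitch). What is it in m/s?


GL = 9.81 * 297 * sin(34 deg) = 1629 m/s

1629 m/s


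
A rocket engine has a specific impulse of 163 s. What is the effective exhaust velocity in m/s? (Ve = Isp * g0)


Ve = Isp * g0 = 163 * 9.81 = 1599.0 m/s

1599.0 m/s


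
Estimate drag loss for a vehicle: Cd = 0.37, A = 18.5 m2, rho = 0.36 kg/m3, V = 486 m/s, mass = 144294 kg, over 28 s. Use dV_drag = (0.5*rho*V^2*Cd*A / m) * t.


D = 0.5 * 0.36 * 486^2 * 0.37 * 18.5 = 291017.09 N
a = 291017.09 / 144294 = 2.0168 m/s2
dV = 2.0168 * 28 = 56.5 m/s

56.5 m/s


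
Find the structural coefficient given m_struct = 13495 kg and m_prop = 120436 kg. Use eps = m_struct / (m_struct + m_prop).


eps = 13495 / (13495 + 120436) = 0.1008

0.1008


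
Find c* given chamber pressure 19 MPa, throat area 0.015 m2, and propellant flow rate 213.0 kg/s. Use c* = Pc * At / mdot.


c* = 19e6 * 0.015 / 213.0 = 1338 m/s

1338 m/s


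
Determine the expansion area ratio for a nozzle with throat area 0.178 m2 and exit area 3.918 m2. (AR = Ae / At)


AR = 3.918 / 0.178 = 22.0

22.0


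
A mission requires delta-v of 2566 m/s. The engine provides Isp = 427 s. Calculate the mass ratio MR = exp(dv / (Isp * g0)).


Ve = 427 * 9.81 = 4188.87 m/s
MR = exp(2566 / 4188.87) = 1.845

1.845


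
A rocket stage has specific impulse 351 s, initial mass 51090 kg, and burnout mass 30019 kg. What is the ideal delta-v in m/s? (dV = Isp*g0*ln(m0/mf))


Ve = 351 * 9.81 = 3443.31 m/s
dV = 3443.31 * ln(51090/30019) = 1831 m/s

1831 m/s


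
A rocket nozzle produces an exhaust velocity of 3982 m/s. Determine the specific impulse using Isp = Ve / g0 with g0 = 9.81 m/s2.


Isp = Ve / g0 = 3982 / 9.81 = 405.9 s

405.9 s


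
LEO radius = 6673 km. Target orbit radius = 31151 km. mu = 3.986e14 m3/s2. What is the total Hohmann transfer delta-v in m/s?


V1 = sqrt(mu/r1) = 7728.73 m/s
dV1 = V1*(sqrt(2*r2/(r1+r2)) - 1) = 2190.44 m/s
V2 = sqrt(mu/r2) = 3577.11 m/s
dV2 = V2*(1 - sqrt(2*r1/(r1+r2))) = 1452.28 m/s
Total dV = 3643 m/s

3643 m/s


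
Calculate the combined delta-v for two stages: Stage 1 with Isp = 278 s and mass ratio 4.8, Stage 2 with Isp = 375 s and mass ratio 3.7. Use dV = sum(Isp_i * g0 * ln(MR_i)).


dV1 = 278 * 9.81 * ln(4.8) = 4277.9 m/s
dV2 = 375 * 9.81 * ln(3.7) = 4813.0 m/s
Total dV = 4277.9 + 4813.0 = 9090.9 m/s ~ 9091 m/s

9091 m/s


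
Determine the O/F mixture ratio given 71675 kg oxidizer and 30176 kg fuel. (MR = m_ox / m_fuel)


MR = 71675 / 30176 = 2.38

2.38


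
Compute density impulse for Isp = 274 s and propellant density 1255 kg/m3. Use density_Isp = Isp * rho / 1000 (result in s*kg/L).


rho*Isp = 274 * 1255 / 1000 = 344 s*kg/L

344 s*kg/L


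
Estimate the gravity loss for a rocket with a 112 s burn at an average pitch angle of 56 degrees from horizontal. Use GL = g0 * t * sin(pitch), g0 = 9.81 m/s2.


GL = 9.81 * 112 * sin(56 deg) = 911 m/s

911 m/s


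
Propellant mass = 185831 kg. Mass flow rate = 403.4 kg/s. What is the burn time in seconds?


tb = 185831 / 403.4 = 460.7 s

460.7 s


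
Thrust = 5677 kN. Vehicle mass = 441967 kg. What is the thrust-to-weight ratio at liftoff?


TWR = 5677000 / (441967 * 9.81) = 1.31

1.31


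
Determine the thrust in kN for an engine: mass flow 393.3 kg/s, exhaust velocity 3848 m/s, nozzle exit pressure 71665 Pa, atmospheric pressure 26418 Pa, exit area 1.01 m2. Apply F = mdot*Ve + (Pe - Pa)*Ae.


F = 393.3 * 3848 + (71665 - 26418) * 1.01 = 1.5591e+06 N = 1559.1 kN

1559.1 kN


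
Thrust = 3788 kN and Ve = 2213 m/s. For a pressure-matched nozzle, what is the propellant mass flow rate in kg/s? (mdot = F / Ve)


mdot = F / Ve = 3788000 / 2213 = 1711.7 kg/s

1711.7 kg/s


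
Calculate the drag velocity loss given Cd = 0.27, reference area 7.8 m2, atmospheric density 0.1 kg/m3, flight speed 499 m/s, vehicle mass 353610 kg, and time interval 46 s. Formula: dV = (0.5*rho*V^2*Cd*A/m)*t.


D = 0.5 * 0.1 * 499^2 * 0.27 * 7.8 = 26219.81 N
a = 26219.81 / 353610 = 0.0741 m/s2
dV = 0.0741 * 46 = 3.4 m/s

3.4 m/s


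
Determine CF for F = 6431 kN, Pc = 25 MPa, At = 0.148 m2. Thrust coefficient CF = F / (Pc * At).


CF = 6431000 / (25e6 * 0.148) = 1.74

1.74


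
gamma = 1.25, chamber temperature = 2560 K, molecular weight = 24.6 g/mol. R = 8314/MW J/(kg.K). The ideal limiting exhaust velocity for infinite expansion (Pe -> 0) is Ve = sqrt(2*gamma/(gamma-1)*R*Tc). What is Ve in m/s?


R = 8314 / 24.6 = 337.97 J/(kg.K)
Ve = sqrt(2 * 1.25 / (1.25 - 1) * 337.97 * 2560) = 2941 m/s

2941 m/s


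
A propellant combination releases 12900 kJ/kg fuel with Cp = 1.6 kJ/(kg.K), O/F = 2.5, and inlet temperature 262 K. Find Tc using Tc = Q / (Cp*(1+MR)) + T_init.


Tc = 12900 / (1.6 * (1 + 2.5)) + 262 = 2566 K

2566 K


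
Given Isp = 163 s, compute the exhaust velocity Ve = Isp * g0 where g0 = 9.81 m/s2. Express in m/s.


Ve = Isp * g0 = 163 * 9.81 = 1599.0 m/s

1599.0 m/s


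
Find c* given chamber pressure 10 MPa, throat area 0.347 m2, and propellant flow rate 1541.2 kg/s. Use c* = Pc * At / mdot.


c* = 10e6 * 0.347 / 1541.2 = 2251 m/s

2251 m/s


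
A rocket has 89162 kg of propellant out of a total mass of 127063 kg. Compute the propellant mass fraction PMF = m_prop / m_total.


PMF = 89162 / 127063 = 0.702

0.702


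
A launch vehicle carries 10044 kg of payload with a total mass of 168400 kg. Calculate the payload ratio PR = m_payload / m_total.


PR = 10044 / 168400 = 0.0596

0.0596


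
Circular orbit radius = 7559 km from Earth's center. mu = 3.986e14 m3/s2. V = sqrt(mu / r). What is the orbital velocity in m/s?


V = sqrt(3.986e14 / 7559000) = 7262 m/s

7262 m/s


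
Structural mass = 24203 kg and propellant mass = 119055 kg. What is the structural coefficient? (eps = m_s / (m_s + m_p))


eps = 24203 / (24203 + 119055) = 0.1689

0.1689


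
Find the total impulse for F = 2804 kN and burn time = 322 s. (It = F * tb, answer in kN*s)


It = 2804 * 322 = 902888 kN*s

902888 kN*s


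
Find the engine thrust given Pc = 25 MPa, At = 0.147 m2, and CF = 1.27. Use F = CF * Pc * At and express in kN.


F = 1.27 * 25e6 * 0.147 = 4.6672e+06 N = 4667.2 kN

4667.2 kN


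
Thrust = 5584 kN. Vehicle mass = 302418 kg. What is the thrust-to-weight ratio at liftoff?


TWR = 5584000 / (302418 * 9.81) = 1.88

1.88


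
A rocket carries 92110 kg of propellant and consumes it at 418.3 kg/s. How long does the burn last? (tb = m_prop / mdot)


tb = 92110 / 418.3 = 220.2 s

220.2 s


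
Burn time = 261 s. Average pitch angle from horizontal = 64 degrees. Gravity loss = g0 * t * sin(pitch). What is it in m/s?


GL = 9.81 * 261 * sin(64 deg) = 2301 m/s

2301 m/s


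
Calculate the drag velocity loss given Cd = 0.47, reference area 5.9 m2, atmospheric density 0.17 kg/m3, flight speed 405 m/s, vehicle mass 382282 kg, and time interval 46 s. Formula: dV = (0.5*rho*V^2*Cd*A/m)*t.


D = 0.5 * 0.17 * 405^2 * 0.47 * 5.9 = 38661.51 N
a = 38661.51 / 382282 = 0.1011 m/s2
dV = 0.1011 * 46 = 4.7 m/s

4.7 m/s


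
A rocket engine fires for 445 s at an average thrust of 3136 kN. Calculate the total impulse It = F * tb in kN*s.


It = 3136 * 445 = 1395520 kN*s

1395520 kN*s


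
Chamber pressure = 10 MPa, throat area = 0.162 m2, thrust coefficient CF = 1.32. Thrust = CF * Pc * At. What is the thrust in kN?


F = 1.32 * 10e6 * 0.162 = 2.1384e+06 N = 2138.4 kN

2138.4 kN


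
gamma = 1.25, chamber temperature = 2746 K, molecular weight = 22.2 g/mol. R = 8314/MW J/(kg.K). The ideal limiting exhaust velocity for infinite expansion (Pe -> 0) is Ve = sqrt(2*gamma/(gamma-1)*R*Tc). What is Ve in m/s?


R = 8314 / 22.2 = 374.5 J/(kg.K)
Ve = sqrt(2 * 1.25 / (1.25 - 1) * 374.5 * 2746) = 3207 m/s

3207 m/s


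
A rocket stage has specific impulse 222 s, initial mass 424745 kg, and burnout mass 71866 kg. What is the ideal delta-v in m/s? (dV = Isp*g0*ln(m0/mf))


Ve = 222 * 9.81 = 2177.82 m/s
dV = 2177.82 * ln(424745/71866) = 3869 m/s

3869 m/s


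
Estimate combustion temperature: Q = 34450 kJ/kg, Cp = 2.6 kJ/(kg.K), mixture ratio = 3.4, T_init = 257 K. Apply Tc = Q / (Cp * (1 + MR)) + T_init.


Tc = 34450 / (2.6 * (1 + 3.4)) + 257 = 3268 K

3268 K


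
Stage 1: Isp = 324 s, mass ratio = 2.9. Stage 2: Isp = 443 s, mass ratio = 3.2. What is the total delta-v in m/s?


dV1 = 324 * 9.81 * ln(2.9) = 3384.1 m/s
dV2 = 443 * 9.81 * ln(3.2) = 5054.9 m/s
Total dV = 3384.1 + 5054.9 = 8439.0 m/s ~ 8439 m/s

8439 m/s


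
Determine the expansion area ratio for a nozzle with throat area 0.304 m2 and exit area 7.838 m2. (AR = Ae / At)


AR = 7.838 / 0.304 = 25.8

25.8


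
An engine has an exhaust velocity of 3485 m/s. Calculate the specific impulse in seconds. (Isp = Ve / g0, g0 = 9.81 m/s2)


Isp = Ve / g0 = 3485 / 9.81 = 355.2 s

355.2 s


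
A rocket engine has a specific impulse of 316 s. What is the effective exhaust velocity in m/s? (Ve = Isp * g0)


Ve = Isp * g0 = 316 * 9.81 = 3100.0 m/s

3100.0 m/s


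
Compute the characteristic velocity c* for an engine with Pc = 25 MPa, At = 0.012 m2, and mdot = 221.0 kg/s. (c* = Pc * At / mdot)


c* = 25e6 * 0.012 / 221.0 = 1357 m/s

1357 m/s


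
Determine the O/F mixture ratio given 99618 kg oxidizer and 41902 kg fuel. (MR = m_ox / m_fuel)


MR = 99618 / 41902 = 2.38

2.38


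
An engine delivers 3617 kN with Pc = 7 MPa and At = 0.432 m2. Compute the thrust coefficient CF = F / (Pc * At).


CF = 3617000 / (7e6 * 0.432) = 1.2

1.2


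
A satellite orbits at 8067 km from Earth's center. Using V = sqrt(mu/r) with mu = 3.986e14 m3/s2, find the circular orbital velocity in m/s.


V = sqrt(3.986e14 / 8067000) = 7029 m/s

7029 m/s
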